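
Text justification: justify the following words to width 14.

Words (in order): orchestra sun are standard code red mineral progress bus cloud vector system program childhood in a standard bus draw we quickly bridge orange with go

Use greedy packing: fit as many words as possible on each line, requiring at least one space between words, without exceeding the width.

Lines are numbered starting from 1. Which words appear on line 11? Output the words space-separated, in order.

Line 1: ['orchestra', 'sun'] (min_width=13, slack=1)
Line 2: ['are', 'standard'] (min_width=12, slack=2)
Line 3: ['code', 'red'] (min_width=8, slack=6)
Line 4: ['mineral'] (min_width=7, slack=7)
Line 5: ['progress', 'bus'] (min_width=12, slack=2)
Line 6: ['cloud', 'vector'] (min_width=12, slack=2)
Line 7: ['system', 'program'] (min_width=14, slack=0)
Line 8: ['childhood', 'in', 'a'] (min_width=14, slack=0)
Line 9: ['standard', 'bus'] (min_width=12, slack=2)
Line 10: ['draw', 'we'] (min_width=7, slack=7)
Line 11: ['quickly', 'bridge'] (min_width=14, slack=0)
Line 12: ['orange', 'with', 'go'] (min_width=14, slack=0)

Answer: quickly bridge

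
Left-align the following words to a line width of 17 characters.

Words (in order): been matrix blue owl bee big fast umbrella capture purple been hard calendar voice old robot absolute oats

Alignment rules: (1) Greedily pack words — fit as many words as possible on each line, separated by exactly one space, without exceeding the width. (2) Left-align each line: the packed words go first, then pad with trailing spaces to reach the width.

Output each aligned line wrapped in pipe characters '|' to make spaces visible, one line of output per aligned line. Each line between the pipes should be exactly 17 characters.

Answer: |been matrix blue |
|owl bee big fast |
|umbrella capture |
|purple been hard |
|calendar voice   |
|old robot        |
|absolute oats    |

Derivation:
Line 1: ['been', 'matrix', 'blue'] (min_width=16, slack=1)
Line 2: ['owl', 'bee', 'big', 'fast'] (min_width=16, slack=1)
Line 3: ['umbrella', 'capture'] (min_width=16, slack=1)
Line 4: ['purple', 'been', 'hard'] (min_width=16, slack=1)
Line 5: ['calendar', 'voice'] (min_width=14, slack=3)
Line 6: ['old', 'robot'] (min_width=9, slack=8)
Line 7: ['absolute', 'oats'] (min_width=13, slack=4)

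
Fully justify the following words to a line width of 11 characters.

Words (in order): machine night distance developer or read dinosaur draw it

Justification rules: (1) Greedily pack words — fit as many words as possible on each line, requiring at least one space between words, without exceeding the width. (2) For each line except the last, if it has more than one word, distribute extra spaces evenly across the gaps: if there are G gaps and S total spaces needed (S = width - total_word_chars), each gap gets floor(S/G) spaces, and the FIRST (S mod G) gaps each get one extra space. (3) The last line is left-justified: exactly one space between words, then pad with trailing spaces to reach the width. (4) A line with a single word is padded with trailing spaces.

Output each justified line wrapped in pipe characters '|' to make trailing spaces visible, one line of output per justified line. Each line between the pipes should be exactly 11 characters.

Answer: |machine    |
|night      |
|distance   |
|developer  |
|or     read|
|dinosaur   |
|draw it    |

Derivation:
Line 1: ['machine'] (min_width=7, slack=4)
Line 2: ['night'] (min_width=5, slack=6)
Line 3: ['distance'] (min_width=8, slack=3)
Line 4: ['developer'] (min_width=9, slack=2)
Line 5: ['or', 'read'] (min_width=7, slack=4)
Line 6: ['dinosaur'] (min_width=8, slack=3)
Line 7: ['draw', 'it'] (min_width=7, slack=4)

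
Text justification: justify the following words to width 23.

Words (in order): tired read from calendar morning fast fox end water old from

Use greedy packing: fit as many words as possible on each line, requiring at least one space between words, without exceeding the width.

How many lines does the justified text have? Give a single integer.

Answer: 3

Derivation:
Line 1: ['tired', 'read', 'from'] (min_width=15, slack=8)
Line 2: ['calendar', 'morning', 'fast'] (min_width=21, slack=2)
Line 3: ['fox', 'end', 'water', 'old', 'from'] (min_width=22, slack=1)
Total lines: 3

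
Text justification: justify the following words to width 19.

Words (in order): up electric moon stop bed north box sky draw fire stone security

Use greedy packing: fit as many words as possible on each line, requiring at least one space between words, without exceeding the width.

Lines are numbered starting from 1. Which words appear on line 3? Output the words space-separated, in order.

Answer: sky draw fire stone

Derivation:
Line 1: ['up', 'electric', 'moon'] (min_width=16, slack=3)
Line 2: ['stop', 'bed', 'north', 'box'] (min_width=18, slack=1)
Line 3: ['sky', 'draw', 'fire', 'stone'] (min_width=19, slack=0)
Line 4: ['security'] (min_width=8, slack=11)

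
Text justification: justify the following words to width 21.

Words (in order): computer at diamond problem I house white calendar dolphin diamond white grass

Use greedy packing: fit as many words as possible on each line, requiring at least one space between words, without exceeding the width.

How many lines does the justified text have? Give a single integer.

Line 1: ['computer', 'at', 'diamond'] (min_width=19, slack=2)
Line 2: ['problem', 'I', 'house', 'white'] (min_width=21, slack=0)
Line 3: ['calendar', 'dolphin'] (min_width=16, slack=5)
Line 4: ['diamond', 'white', 'grass'] (min_width=19, slack=2)
Total lines: 4

Answer: 4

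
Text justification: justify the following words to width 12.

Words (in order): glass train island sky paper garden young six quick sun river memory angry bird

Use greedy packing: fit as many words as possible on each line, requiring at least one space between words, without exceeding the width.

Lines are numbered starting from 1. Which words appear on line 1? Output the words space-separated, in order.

Answer: glass train

Derivation:
Line 1: ['glass', 'train'] (min_width=11, slack=1)
Line 2: ['island', 'sky'] (min_width=10, slack=2)
Line 3: ['paper', 'garden'] (min_width=12, slack=0)
Line 4: ['young', 'six'] (min_width=9, slack=3)
Line 5: ['quick', 'sun'] (min_width=9, slack=3)
Line 6: ['river', 'memory'] (min_width=12, slack=0)
Line 7: ['angry', 'bird'] (min_width=10, slack=2)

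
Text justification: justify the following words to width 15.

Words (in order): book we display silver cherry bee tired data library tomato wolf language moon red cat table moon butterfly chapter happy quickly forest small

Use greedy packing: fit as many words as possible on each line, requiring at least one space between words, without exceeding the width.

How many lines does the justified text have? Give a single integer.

Line 1: ['book', 'we', 'display'] (min_width=15, slack=0)
Line 2: ['silver', 'cherry'] (min_width=13, slack=2)
Line 3: ['bee', 'tired', 'data'] (min_width=14, slack=1)
Line 4: ['library', 'tomato'] (min_width=14, slack=1)
Line 5: ['wolf', 'language'] (min_width=13, slack=2)
Line 6: ['moon', 'red', 'cat'] (min_width=12, slack=3)
Line 7: ['table', 'moon'] (min_width=10, slack=5)
Line 8: ['butterfly'] (min_width=9, slack=6)
Line 9: ['chapter', 'happy'] (min_width=13, slack=2)
Line 10: ['quickly', 'forest'] (min_width=14, slack=1)
Line 11: ['small'] (min_width=5, slack=10)
Total lines: 11

Answer: 11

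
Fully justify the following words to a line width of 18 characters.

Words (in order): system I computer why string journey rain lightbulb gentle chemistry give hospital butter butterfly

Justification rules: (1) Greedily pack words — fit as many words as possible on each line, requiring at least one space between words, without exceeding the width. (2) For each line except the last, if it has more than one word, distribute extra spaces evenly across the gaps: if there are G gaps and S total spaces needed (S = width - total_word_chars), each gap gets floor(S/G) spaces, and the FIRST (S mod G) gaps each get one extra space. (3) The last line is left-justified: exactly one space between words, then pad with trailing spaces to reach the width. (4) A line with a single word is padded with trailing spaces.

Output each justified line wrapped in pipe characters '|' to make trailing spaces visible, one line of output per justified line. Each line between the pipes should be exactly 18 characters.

Line 1: ['system', 'I', 'computer'] (min_width=17, slack=1)
Line 2: ['why', 'string', 'journey'] (min_width=18, slack=0)
Line 3: ['rain', 'lightbulb'] (min_width=14, slack=4)
Line 4: ['gentle', 'chemistry'] (min_width=16, slack=2)
Line 5: ['give', 'hospital'] (min_width=13, slack=5)
Line 6: ['butter', 'butterfly'] (min_width=16, slack=2)

Answer: |system  I computer|
|why string journey|
|rain     lightbulb|
|gentle   chemistry|
|give      hospital|
|butter butterfly  |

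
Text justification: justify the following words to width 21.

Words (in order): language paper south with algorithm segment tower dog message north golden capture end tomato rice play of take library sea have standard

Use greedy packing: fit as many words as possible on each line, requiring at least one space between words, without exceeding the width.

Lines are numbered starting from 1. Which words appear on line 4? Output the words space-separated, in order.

Line 1: ['language', 'paper', 'south'] (min_width=20, slack=1)
Line 2: ['with', 'algorithm'] (min_width=14, slack=7)
Line 3: ['segment', 'tower', 'dog'] (min_width=17, slack=4)
Line 4: ['message', 'north', 'golden'] (min_width=20, slack=1)
Line 5: ['capture', 'end', 'tomato'] (min_width=18, slack=3)
Line 6: ['rice', 'play', 'of', 'take'] (min_width=17, slack=4)
Line 7: ['library', 'sea', 'have'] (min_width=16, slack=5)
Line 8: ['standard'] (min_width=8, slack=13)

Answer: message north golden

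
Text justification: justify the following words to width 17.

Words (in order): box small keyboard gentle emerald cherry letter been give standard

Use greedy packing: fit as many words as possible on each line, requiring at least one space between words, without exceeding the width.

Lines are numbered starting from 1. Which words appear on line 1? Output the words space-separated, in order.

Answer: box small

Derivation:
Line 1: ['box', 'small'] (min_width=9, slack=8)
Line 2: ['keyboard', 'gentle'] (min_width=15, slack=2)
Line 3: ['emerald', 'cherry'] (min_width=14, slack=3)
Line 4: ['letter', 'been', 'give'] (min_width=16, slack=1)
Line 5: ['standard'] (min_width=8, slack=9)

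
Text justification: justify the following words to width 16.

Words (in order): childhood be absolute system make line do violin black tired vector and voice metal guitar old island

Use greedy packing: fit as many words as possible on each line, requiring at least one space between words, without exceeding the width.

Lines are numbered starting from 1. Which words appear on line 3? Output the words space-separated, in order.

Answer: make line do

Derivation:
Line 1: ['childhood', 'be'] (min_width=12, slack=4)
Line 2: ['absolute', 'system'] (min_width=15, slack=1)
Line 3: ['make', 'line', 'do'] (min_width=12, slack=4)
Line 4: ['violin', 'black'] (min_width=12, slack=4)
Line 5: ['tired', 'vector', 'and'] (min_width=16, slack=0)
Line 6: ['voice', 'metal'] (min_width=11, slack=5)
Line 7: ['guitar', 'old'] (min_width=10, slack=6)
Line 8: ['island'] (min_width=6, slack=10)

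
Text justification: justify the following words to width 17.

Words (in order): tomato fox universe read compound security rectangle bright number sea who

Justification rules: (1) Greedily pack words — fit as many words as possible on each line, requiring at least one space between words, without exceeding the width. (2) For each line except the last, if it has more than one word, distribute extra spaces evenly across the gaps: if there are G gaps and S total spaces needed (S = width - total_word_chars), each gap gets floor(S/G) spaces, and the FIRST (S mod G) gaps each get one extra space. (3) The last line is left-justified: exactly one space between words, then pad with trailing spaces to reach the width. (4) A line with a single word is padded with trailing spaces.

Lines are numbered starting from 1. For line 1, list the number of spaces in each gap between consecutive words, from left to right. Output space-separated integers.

Line 1: ['tomato', 'fox'] (min_width=10, slack=7)
Line 2: ['universe', 'read'] (min_width=13, slack=4)
Line 3: ['compound', 'security'] (min_width=17, slack=0)
Line 4: ['rectangle', 'bright'] (min_width=16, slack=1)
Line 5: ['number', 'sea', 'who'] (min_width=14, slack=3)

Answer: 8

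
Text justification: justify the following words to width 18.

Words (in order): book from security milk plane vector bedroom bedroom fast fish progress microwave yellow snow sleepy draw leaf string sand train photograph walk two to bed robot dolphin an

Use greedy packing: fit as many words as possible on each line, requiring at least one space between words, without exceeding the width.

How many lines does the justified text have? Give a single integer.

Answer: 10

Derivation:
Line 1: ['book', 'from', 'security'] (min_width=18, slack=0)
Line 2: ['milk', 'plane', 'vector'] (min_width=17, slack=1)
Line 3: ['bedroom', 'bedroom'] (min_width=15, slack=3)
Line 4: ['fast', 'fish', 'progress'] (min_width=18, slack=0)
Line 5: ['microwave', 'yellow'] (min_width=16, slack=2)
Line 6: ['snow', 'sleepy', 'draw'] (min_width=16, slack=2)
Line 7: ['leaf', 'string', 'sand'] (min_width=16, slack=2)
Line 8: ['train', 'photograph'] (min_width=16, slack=2)
Line 9: ['walk', 'two', 'to', 'bed'] (min_width=15, slack=3)
Line 10: ['robot', 'dolphin', 'an'] (min_width=16, slack=2)
Total lines: 10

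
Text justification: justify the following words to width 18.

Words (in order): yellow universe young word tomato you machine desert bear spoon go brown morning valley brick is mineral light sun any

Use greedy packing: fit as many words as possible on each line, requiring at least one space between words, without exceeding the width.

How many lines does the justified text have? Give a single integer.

Line 1: ['yellow', 'universe'] (min_width=15, slack=3)
Line 2: ['young', 'word', 'tomato'] (min_width=17, slack=1)
Line 3: ['you', 'machine', 'desert'] (min_width=18, slack=0)
Line 4: ['bear', 'spoon', 'go'] (min_width=13, slack=5)
Line 5: ['brown', 'morning'] (min_width=13, slack=5)
Line 6: ['valley', 'brick', 'is'] (min_width=15, slack=3)
Line 7: ['mineral', 'light', 'sun'] (min_width=17, slack=1)
Line 8: ['any'] (min_width=3, slack=15)
Total lines: 8

Answer: 8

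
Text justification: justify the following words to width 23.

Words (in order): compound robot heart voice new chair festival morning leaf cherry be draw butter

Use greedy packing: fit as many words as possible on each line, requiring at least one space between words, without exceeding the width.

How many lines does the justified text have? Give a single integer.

Line 1: ['compound', 'robot', 'heart'] (min_width=20, slack=3)
Line 2: ['voice', 'new', 'chair'] (min_width=15, slack=8)
Line 3: ['festival', 'morning', 'leaf'] (min_width=21, slack=2)
Line 4: ['cherry', 'be', 'draw', 'butter'] (min_width=21, slack=2)
Total lines: 4

Answer: 4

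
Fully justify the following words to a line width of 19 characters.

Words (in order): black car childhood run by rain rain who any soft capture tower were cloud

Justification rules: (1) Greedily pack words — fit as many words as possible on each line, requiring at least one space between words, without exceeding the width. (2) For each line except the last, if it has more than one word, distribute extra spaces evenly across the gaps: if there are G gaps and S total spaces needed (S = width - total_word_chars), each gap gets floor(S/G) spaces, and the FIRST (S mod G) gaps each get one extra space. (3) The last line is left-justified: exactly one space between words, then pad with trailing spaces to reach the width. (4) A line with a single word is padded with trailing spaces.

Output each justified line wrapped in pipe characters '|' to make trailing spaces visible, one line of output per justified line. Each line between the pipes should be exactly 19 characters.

Answer: |black car childhood|
|run  by  rain  rain|
|who     any    soft|
|capture  tower were|
|cloud              |

Derivation:
Line 1: ['black', 'car', 'childhood'] (min_width=19, slack=0)
Line 2: ['run', 'by', 'rain', 'rain'] (min_width=16, slack=3)
Line 3: ['who', 'any', 'soft'] (min_width=12, slack=7)
Line 4: ['capture', 'tower', 'were'] (min_width=18, slack=1)
Line 5: ['cloud'] (min_width=5, slack=14)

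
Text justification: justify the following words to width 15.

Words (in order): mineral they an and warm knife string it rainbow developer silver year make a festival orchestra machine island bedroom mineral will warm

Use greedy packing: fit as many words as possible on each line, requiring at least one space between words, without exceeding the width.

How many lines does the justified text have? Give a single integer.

Line 1: ['mineral', 'they', 'an'] (min_width=15, slack=0)
Line 2: ['and', 'warm', 'knife'] (min_width=14, slack=1)
Line 3: ['string', 'it'] (min_width=9, slack=6)
Line 4: ['rainbow'] (min_width=7, slack=8)
Line 5: ['developer'] (min_width=9, slack=6)
Line 6: ['silver', 'year'] (min_width=11, slack=4)
Line 7: ['make', 'a', 'festival'] (min_width=15, slack=0)
Line 8: ['orchestra'] (min_width=9, slack=6)
Line 9: ['machine', 'island'] (min_width=14, slack=1)
Line 10: ['bedroom', 'mineral'] (min_width=15, slack=0)
Line 11: ['will', 'warm'] (min_width=9, slack=6)
Total lines: 11

Answer: 11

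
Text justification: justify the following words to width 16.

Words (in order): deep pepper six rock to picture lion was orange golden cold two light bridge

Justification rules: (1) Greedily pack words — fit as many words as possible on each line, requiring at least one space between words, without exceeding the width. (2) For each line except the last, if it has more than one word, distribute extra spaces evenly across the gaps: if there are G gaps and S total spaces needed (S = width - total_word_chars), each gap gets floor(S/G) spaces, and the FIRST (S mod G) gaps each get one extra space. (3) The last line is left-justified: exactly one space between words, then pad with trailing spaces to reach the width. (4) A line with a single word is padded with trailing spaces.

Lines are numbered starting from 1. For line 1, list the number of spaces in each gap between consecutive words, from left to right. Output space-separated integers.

Line 1: ['deep', 'pepper', 'six'] (min_width=15, slack=1)
Line 2: ['rock', 'to', 'picture'] (min_width=15, slack=1)
Line 3: ['lion', 'was', 'orange'] (min_width=15, slack=1)
Line 4: ['golden', 'cold', 'two'] (min_width=15, slack=1)
Line 5: ['light', 'bridge'] (min_width=12, slack=4)

Answer: 2 1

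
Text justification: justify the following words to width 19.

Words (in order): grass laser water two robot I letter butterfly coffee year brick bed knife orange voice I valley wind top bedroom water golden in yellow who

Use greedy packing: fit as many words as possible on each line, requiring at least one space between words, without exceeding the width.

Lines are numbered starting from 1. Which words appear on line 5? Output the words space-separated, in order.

Answer: knife orange voice

Derivation:
Line 1: ['grass', 'laser', 'water'] (min_width=17, slack=2)
Line 2: ['two', 'robot', 'I', 'letter'] (min_width=18, slack=1)
Line 3: ['butterfly', 'coffee'] (min_width=16, slack=3)
Line 4: ['year', 'brick', 'bed'] (min_width=14, slack=5)
Line 5: ['knife', 'orange', 'voice'] (min_width=18, slack=1)
Line 6: ['I', 'valley', 'wind', 'top'] (min_width=17, slack=2)
Line 7: ['bedroom', 'water'] (min_width=13, slack=6)
Line 8: ['golden', 'in', 'yellow'] (min_width=16, slack=3)
Line 9: ['who'] (min_width=3, slack=16)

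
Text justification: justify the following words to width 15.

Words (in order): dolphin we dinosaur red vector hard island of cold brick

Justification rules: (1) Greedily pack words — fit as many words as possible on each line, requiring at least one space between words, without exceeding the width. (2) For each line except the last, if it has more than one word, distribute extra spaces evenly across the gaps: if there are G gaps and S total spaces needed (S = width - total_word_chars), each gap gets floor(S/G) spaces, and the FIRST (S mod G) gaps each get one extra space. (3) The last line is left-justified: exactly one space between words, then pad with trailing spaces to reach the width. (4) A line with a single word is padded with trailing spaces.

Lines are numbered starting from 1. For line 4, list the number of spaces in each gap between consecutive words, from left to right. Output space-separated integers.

Answer: 2 1

Derivation:
Line 1: ['dolphin', 'we'] (min_width=10, slack=5)
Line 2: ['dinosaur', 'red'] (min_width=12, slack=3)
Line 3: ['vector', 'hard'] (min_width=11, slack=4)
Line 4: ['island', 'of', 'cold'] (min_width=14, slack=1)
Line 5: ['brick'] (min_width=5, slack=10)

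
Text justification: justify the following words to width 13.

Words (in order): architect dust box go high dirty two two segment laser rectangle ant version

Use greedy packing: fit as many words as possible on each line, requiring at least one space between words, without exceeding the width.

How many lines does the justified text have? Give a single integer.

Answer: 7

Derivation:
Line 1: ['architect'] (min_width=9, slack=4)
Line 2: ['dust', 'box', 'go'] (min_width=11, slack=2)
Line 3: ['high', 'dirty'] (min_width=10, slack=3)
Line 4: ['two', 'two'] (min_width=7, slack=6)
Line 5: ['segment', 'laser'] (min_width=13, slack=0)
Line 6: ['rectangle', 'ant'] (min_width=13, slack=0)
Line 7: ['version'] (min_width=7, slack=6)
Total lines: 7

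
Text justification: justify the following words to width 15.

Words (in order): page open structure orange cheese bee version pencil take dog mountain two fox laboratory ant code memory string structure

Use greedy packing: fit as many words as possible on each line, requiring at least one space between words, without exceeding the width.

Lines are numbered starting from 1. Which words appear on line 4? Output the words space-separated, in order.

Line 1: ['page', 'open'] (min_width=9, slack=6)
Line 2: ['structure'] (min_width=9, slack=6)
Line 3: ['orange', 'cheese'] (min_width=13, slack=2)
Line 4: ['bee', 'version'] (min_width=11, slack=4)
Line 5: ['pencil', 'take', 'dog'] (min_width=15, slack=0)
Line 6: ['mountain', 'two'] (min_width=12, slack=3)
Line 7: ['fox', 'laboratory'] (min_width=14, slack=1)
Line 8: ['ant', 'code', 'memory'] (min_width=15, slack=0)
Line 9: ['string'] (min_width=6, slack=9)
Line 10: ['structure'] (min_width=9, slack=6)

Answer: bee version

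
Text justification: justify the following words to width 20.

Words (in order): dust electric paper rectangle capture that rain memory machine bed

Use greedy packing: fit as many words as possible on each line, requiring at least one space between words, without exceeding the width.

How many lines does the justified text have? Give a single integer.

Line 1: ['dust', 'electric', 'paper'] (min_width=19, slack=1)
Line 2: ['rectangle', 'capture'] (min_width=17, slack=3)
Line 3: ['that', 'rain', 'memory'] (min_width=16, slack=4)
Line 4: ['machine', 'bed'] (min_width=11, slack=9)
Total lines: 4

Answer: 4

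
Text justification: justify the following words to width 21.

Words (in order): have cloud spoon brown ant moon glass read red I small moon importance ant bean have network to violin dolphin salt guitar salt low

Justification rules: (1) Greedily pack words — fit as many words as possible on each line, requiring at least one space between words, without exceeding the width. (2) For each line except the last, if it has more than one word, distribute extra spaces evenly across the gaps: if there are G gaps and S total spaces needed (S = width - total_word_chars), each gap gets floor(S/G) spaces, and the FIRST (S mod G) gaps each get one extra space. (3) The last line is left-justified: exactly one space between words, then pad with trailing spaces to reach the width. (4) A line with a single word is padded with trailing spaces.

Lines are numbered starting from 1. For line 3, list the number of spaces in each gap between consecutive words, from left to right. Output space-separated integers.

Answer: 1 1 1 1

Derivation:
Line 1: ['have', 'cloud', 'spoon'] (min_width=16, slack=5)
Line 2: ['brown', 'ant', 'moon', 'glass'] (min_width=20, slack=1)
Line 3: ['read', 'red', 'I', 'small', 'moon'] (min_width=21, slack=0)
Line 4: ['importance', 'ant', 'bean'] (min_width=19, slack=2)
Line 5: ['have', 'network', 'to'] (min_width=15, slack=6)
Line 6: ['violin', 'dolphin', 'salt'] (min_width=19, slack=2)
Line 7: ['guitar', 'salt', 'low'] (min_width=15, slack=6)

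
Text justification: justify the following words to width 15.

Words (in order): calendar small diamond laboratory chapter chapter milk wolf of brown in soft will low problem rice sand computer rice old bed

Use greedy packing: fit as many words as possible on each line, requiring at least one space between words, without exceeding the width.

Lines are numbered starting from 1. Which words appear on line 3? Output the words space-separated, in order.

Line 1: ['calendar', 'small'] (min_width=14, slack=1)
Line 2: ['diamond'] (min_width=7, slack=8)
Line 3: ['laboratory'] (min_width=10, slack=5)
Line 4: ['chapter', 'chapter'] (min_width=15, slack=0)
Line 5: ['milk', 'wolf', 'of'] (min_width=12, slack=3)
Line 6: ['brown', 'in', 'soft'] (min_width=13, slack=2)
Line 7: ['will', 'low'] (min_width=8, slack=7)
Line 8: ['problem', 'rice'] (min_width=12, slack=3)
Line 9: ['sand', 'computer'] (min_width=13, slack=2)
Line 10: ['rice', 'old', 'bed'] (min_width=12, slack=3)

Answer: laboratory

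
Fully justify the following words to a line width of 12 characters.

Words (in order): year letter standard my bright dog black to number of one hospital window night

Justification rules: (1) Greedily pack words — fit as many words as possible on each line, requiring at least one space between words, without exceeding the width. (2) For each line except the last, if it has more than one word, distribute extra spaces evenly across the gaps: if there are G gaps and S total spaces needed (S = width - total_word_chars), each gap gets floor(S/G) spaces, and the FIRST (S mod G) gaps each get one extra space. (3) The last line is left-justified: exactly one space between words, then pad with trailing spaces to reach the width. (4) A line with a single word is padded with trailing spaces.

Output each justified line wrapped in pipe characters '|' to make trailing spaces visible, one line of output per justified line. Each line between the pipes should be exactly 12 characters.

Answer: |year  letter|
|standard  my|
|bright   dog|
|black     to|
|number    of|
|one hospital|
|window night|

Derivation:
Line 1: ['year', 'letter'] (min_width=11, slack=1)
Line 2: ['standard', 'my'] (min_width=11, slack=1)
Line 3: ['bright', 'dog'] (min_width=10, slack=2)
Line 4: ['black', 'to'] (min_width=8, slack=4)
Line 5: ['number', 'of'] (min_width=9, slack=3)
Line 6: ['one', 'hospital'] (min_width=12, slack=0)
Line 7: ['window', 'night'] (min_width=12, slack=0)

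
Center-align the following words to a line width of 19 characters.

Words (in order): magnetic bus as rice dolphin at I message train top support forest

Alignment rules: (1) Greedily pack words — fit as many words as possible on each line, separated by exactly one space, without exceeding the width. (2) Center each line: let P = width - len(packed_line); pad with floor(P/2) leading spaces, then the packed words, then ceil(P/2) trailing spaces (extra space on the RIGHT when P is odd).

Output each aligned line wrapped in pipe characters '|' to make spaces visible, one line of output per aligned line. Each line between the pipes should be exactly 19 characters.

Answer: |  magnetic bus as  |
| rice dolphin at I |
| message train top |
|  support forest   |

Derivation:
Line 1: ['magnetic', 'bus', 'as'] (min_width=15, slack=4)
Line 2: ['rice', 'dolphin', 'at', 'I'] (min_width=17, slack=2)
Line 3: ['message', 'train', 'top'] (min_width=17, slack=2)
Line 4: ['support', 'forest'] (min_width=14, slack=5)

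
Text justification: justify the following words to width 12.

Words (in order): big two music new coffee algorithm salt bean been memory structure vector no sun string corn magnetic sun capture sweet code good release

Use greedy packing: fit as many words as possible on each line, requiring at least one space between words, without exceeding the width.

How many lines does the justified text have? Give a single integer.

Line 1: ['big', 'two'] (min_width=7, slack=5)
Line 2: ['music', 'new'] (min_width=9, slack=3)
Line 3: ['coffee'] (min_width=6, slack=6)
Line 4: ['algorithm'] (min_width=9, slack=3)
Line 5: ['salt', 'bean'] (min_width=9, slack=3)
Line 6: ['been', 'memory'] (min_width=11, slack=1)
Line 7: ['structure'] (min_width=9, slack=3)
Line 8: ['vector', 'no'] (min_width=9, slack=3)
Line 9: ['sun', 'string'] (min_width=10, slack=2)
Line 10: ['corn'] (min_width=4, slack=8)
Line 11: ['magnetic', 'sun'] (min_width=12, slack=0)
Line 12: ['capture'] (min_width=7, slack=5)
Line 13: ['sweet', 'code'] (min_width=10, slack=2)
Line 14: ['good', 'release'] (min_width=12, slack=0)
Total lines: 14

Answer: 14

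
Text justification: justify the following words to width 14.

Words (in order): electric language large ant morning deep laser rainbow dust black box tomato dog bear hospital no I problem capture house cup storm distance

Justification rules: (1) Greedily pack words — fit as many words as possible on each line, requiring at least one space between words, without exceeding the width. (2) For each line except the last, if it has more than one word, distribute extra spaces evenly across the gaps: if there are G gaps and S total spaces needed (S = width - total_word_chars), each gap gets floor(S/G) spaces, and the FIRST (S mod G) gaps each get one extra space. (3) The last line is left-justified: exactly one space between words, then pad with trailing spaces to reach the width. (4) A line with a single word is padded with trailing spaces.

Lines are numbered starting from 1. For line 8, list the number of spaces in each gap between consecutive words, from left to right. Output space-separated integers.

Line 1: ['electric'] (min_width=8, slack=6)
Line 2: ['language', 'large'] (min_width=14, slack=0)
Line 3: ['ant', 'morning'] (min_width=11, slack=3)
Line 4: ['deep', 'laser'] (min_width=10, slack=4)
Line 5: ['rainbow', 'dust'] (min_width=12, slack=2)
Line 6: ['black', 'box'] (min_width=9, slack=5)
Line 7: ['tomato', 'dog'] (min_width=10, slack=4)
Line 8: ['bear', 'hospital'] (min_width=13, slack=1)
Line 9: ['no', 'I', 'problem'] (min_width=12, slack=2)
Line 10: ['capture', 'house'] (min_width=13, slack=1)
Line 11: ['cup', 'storm'] (min_width=9, slack=5)
Line 12: ['distance'] (min_width=8, slack=6)

Answer: 2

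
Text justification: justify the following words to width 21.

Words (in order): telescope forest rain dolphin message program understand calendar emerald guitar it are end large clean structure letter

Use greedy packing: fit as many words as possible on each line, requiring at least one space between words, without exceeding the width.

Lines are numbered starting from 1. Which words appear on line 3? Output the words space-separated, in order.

Line 1: ['telescope', 'forest', 'rain'] (min_width=21, slack=0)
Line 2: ['dolphin', 'message'] (min_width=15, slack=6)
Line 3: ['program', 'understand'] (min_width=18, slack=3)
Line 4: ['calendar', 'emerald'] (min_width=16, slack=5)
Line 5: ['guitar', 'it', 'are', 'end'] (min_width=17, slack=4)
Line 6: ['large', 'clean', 'structure'] (min_width=21, slack=0)
Line 7: ['letter'] (min_width=6, slack=15)

Answer: program understand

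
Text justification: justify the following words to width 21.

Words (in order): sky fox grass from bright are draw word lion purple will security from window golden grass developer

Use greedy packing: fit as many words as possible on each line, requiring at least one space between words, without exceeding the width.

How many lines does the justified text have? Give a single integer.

Line 1: ['sky', 'fox', 'grass', 'from'] (min_width=18, slack=3)
Line 2: ['bright', 'are', 'draw', 'word'] (min_width=20, slack=1)
Line 3: ['lion', 'purple', 'will'] (min_width=16, slack=5)
Line 4: ['security', 'from', 'window'] (min_width=20, slack=1)
Line 5: ['golden', 'grass'] (min_width=12, slack=9)
Line 6: ['developer'] (min_width=9, slack=12)
Total lines: 6

Answer: 6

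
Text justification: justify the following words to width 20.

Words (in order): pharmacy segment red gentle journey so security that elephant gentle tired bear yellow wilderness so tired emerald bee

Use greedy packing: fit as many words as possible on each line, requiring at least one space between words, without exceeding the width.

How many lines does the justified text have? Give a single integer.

Answer: 7

Derivation:
Line 1: ['pharmacy', 'segment', 'red'] (min_width=20, slack=0)
Line 2: ['gentle', 'journey', 'so'] (min_width=17, slack=3)
Line 3: ['security', 'that'] (min_width=13, slack=7)
Line 4: ['elephant', 'gentle'] (min_width=15, slack=5)
Line 5: ['tired', 'bear', 'yellow'] (min_width=17, slack=3)
Line 6: ['wilderness', 'so', 'tired'] (min_width=19, slack=1)
Line 7: ['emerald', 'bee'] (min_width=11, slack=9)
Total lines: 7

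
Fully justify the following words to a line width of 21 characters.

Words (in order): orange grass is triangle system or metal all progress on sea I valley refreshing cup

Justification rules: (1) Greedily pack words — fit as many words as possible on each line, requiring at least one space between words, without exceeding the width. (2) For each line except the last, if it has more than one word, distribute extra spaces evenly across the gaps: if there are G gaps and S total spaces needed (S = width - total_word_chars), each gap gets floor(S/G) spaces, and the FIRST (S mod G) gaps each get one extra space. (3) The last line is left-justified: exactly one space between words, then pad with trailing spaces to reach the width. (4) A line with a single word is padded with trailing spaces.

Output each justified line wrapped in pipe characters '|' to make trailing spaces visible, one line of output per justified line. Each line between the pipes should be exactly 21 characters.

Answer: |orange    grass    is|
|triangle   system  or|
|metal all progress on|
|sea      I     valley|
|refreshing cup       |

Derivation:
Line 1: ['orange', 'grass', 'is'] (min_width=15, slack=6)
Line 2: ['triangle', 'system', 'or'] (min_width=18, slack=3)
Line 3: ['metal', 'all', 'progress', 'on'] (min_width=21, slack=0)
Line 4: ['sea', 'I', 'valley'] (min_width=12, slack=9)
Line 5: ['refreshing', 'cup'] (min_width=14, slack=7)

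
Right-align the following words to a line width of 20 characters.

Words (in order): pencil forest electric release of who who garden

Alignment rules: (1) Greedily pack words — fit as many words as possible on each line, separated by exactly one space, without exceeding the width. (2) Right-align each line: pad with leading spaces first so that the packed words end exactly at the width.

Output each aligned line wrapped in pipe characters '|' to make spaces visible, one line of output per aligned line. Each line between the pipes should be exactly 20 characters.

Line 1: ['pencil', 'forest'] (min_width=13, slack=7)
Line 2: ['electric', 'release', 'of'] (min_width=19, slack=1)
Line 3: ['who', 'who', 'garden'] (min_width=14, slack=6)

Answer: |       pencil forest|
| electric release of|
|      who who garden|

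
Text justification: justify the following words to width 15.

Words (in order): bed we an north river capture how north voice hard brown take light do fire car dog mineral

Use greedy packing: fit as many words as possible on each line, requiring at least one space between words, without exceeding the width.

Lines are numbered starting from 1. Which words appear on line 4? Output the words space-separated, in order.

Line 1: ['bed', 'we', 'an', 'north'] (min_width=15, slack=0)
Line 2: ['river', 'capture'] (min_width=13, slack=2)
Line 3: ['how', 'north', 'voice'] (min_width=15, slack=0)
Line 4: ['hard', 'brown', 'take'] (min_width=15, slack=0)
Line 5: ['light', 'do', 'fire'] (min_width=13, slack=2)
Line 6: ['car', 'dog', 'mineral'] (min_width=15, slack=0)

Answer: hard brown take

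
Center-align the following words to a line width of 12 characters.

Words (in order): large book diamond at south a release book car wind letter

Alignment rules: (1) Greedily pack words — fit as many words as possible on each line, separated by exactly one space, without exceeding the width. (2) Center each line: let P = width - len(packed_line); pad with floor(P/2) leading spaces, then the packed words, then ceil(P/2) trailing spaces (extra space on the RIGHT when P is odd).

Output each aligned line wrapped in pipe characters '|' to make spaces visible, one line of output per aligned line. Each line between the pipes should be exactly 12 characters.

Line 1: ['large', 'book'] (min_width=10, slack=2)
Line 2: ['diamond', 'at'] (min_width=10, slack=2)
Line 3: ['south', 'a'] (min_width=7, slack=5)
Line 4: ['release', 'book'] (min_width=12, slack=0)
Line 5: ['car', 'wind'] (min_width=8, slack=4)
Line 6: ['letter'] (min_width=6, slack=6)

Answer: | large book |
| diamond at |
|  south a   |
|release book|
|  car wind  |
|   letter   |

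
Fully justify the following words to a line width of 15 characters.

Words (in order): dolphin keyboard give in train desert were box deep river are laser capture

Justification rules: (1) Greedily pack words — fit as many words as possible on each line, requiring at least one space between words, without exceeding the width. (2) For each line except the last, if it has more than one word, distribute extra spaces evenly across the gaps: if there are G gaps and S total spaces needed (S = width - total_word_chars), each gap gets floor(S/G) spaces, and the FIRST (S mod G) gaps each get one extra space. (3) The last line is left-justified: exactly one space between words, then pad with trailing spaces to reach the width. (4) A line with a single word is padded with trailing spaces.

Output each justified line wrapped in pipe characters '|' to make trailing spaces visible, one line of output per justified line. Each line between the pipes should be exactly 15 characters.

Answer: |dolphin        |
|keyboard   give|
|in train desert|
|were  box  deep|
|river are laser|
|capture        |

Derivation:
Line 1: ['dolphin'] (min_width=7, slack=8)
Line 2: ['keyboard', 'give'] (min_width=13, slack=2)
Line 3: ['in', 'train', 'desert'] (min_width=15, slack=0)
Line 4: ['were', 'box', 'deep'] (min_width=13, slack=2)
Line 5: ['river', 'are', 'laser'] (min_width=15, slack=0)
Line 6: ['capture'] (min_width=7, slack=8)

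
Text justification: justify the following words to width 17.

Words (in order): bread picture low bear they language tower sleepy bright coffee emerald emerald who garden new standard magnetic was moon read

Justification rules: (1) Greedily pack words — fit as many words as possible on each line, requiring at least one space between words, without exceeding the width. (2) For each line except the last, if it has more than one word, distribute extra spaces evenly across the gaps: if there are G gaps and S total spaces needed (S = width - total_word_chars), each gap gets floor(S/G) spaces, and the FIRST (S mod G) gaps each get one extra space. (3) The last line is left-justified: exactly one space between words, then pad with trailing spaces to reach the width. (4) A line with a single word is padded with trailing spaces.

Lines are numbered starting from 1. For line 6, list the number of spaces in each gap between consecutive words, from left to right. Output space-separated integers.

Line 1: ['bread', 'picture', 'low'] (min_width=17, slack=0)
Line 2: ['bear', 'they'] (min_width=9, slack=8)
Line 3: ['language', 'tower'] (min_width=14, slack=3)
Line 4: ['sleepy', 'bright'] (min_width=13, slack=4)
Line 5: ['coffee', 'emerald'] (min_width=14, slack=3)
Line 6: ['emerald', 'who'] (min_width=11, slack=6)
Line 7: ['garden', 'new'] (min_width=10, slack=7)
Line 8: ['standard', 'magnetic'] (min_width=17, slack=0)
Line 9: ['was', 'moon', 'read'] (min_width=13, slack=4)

Answer: 7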